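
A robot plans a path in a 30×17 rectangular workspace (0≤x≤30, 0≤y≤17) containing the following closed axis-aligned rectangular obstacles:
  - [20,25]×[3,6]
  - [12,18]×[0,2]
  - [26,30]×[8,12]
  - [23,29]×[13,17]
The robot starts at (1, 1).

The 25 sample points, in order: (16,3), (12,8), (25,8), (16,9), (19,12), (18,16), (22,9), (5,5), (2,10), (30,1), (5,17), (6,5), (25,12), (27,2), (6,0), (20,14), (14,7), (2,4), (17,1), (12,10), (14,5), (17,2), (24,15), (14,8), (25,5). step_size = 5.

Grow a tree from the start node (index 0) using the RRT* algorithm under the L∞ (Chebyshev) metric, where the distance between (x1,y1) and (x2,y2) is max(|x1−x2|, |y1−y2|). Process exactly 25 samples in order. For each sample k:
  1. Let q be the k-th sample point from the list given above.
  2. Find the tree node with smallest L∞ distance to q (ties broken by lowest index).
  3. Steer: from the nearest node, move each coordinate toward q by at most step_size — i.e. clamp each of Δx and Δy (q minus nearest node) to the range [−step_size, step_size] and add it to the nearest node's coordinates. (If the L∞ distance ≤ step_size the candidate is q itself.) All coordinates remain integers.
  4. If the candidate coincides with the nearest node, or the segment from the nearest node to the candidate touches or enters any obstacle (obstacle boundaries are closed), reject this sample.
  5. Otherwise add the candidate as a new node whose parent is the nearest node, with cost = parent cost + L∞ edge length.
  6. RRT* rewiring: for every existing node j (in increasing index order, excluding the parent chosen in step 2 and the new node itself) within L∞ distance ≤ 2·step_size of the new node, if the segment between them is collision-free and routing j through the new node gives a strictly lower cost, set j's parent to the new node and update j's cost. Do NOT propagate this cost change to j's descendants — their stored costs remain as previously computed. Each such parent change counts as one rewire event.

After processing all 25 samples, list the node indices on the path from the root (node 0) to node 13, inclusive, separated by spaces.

Path: 0 16 13

1. q=(16,3) nearest=0 d=15 new=(6,3) → add node 1 parent=0 cost=5
2. q=(12,8) nearest=1 d=6 new=(11,8) → add node 2 parent=1 cost=10
3. q=(25,8) nearest=2 d=14 new=(16,8) → add node 3 parent=2 cost=15
4. q=(16,9) nearest=3 d=1 new=(16,9) → add node 4 parent=3 cost=16
5. q=(19,12) nearest=4 d=3 new=(19,12) → add node 5 parent=4 cost=19
6. q=(18,16) nearest=5 d=4 new=(18,16) → add node 6 parent=5 cost=23
7. q=(22,9) nearest=5 d=3 new=(22,9) → add node 7 parent=5 cost=22
8. q=(5,5) nearest=1 d=2 new=(5,5) → add node 8 parent=1 cost=7
9. q=(2,10) nearest=8 d=5 new=(2,10) → add node 9 parent=8 cost=12
10. q=(30,1) nearest=7 d=8 new=(27,4) → blocked by [20,25]×[3,6], reject
11. q=(5,17) nearest=9 d=7 new=(5,15) → add node 10 parent=9 cost=17
12. q=(6,5) nearest=8 d=1 new=(6,5) → add node 11 parent=8 cost=8
13. q=(25,12) nearest=7 d=3 new=(25,12) → add node 12 parent=7 cost=25
14. q=(27,2) nearest=7 d=7 new=(27,4) → blocked by [20,25]×[3,6], reject
15. q=(6,0) nearest=1 d=3 new=(6,0) → add node 13 parent=1 cost=8
16. q=(20,14) nearest=5 d=2 new=(20,14) → add node 14 parent=5 cost=21
17. q=(14,7) nearest=3 d=2 new=(14,7) → add node 15 parent=3 cost=17
18. q=(2,4) nearest=0 d=3 new=(2,4) → add node 16 parent=0 cost=3; rewire 8→16 (6<7); rewire 9→16 (9<12); rewire 11→16 (7<8); rewire 13→16 (7<8)
19. q=(17,1) nearest=15 d=6 new=(17,2) → blocked by [12,18]×[0,2], reject
20. q=(12,10) nearest=2 d=2 new=(12,10) → add node 17 parent=2 cost=12; rewire 6→17 (18<23); rewire 14→17 (20<21); rewire 15→17 (15<17)
21. q=(14,5) nearest=15 d=2 new=(14,5) → add node 18 parent=15 cost=17
22. q=(17,2) nearest=18 d=3 new=(17,2) → blocked by [12,18]×[0,2], reject
23. q=(24,15) nearest=12 d=3 new=(24,15) → blocked by [23,29]×[13,17], reject
24. q=(14,8) nearest=15 d=1 new=(14,8) → add node 19 parent=15 cost=16
25. q=(25,5) nearest=7 d=4 new=(25,5) → blocked by [20,25]×[3,6], reject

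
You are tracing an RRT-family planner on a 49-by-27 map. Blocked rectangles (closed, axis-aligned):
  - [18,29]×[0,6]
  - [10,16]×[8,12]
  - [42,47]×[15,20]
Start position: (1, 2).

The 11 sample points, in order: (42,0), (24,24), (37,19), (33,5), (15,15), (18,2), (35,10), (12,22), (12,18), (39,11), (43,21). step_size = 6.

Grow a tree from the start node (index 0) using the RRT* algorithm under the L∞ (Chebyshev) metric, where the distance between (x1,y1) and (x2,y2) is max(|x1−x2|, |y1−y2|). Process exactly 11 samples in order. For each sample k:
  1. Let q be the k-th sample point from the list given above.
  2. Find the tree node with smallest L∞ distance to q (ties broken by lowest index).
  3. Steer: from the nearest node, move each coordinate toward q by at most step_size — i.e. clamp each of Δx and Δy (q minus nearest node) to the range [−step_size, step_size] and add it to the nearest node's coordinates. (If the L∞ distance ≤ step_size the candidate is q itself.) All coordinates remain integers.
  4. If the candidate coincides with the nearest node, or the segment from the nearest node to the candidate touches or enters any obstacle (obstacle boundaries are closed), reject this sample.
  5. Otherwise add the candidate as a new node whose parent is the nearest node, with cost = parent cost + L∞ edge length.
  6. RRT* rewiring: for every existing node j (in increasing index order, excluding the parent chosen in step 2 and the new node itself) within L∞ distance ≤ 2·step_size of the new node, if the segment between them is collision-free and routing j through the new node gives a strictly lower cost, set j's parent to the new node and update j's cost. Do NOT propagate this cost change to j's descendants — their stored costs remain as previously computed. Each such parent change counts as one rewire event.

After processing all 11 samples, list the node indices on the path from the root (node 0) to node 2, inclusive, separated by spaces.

1. q=(42,0) nearest=0 d=41 new=(7,0) → add node 1 parent=0 cost=6
2. q=(24,24) nearest=0 d=23 new=(7,8) → add node 2 parent=0 cost=6
3. q=(37,19) nearest=1 d=30 new=(13,6) → add node 3 parent=1 cost=12
4. q=(33,5) nearest=3 d=20 new=(19,5) → blocked by [18,29]×[0,6], reject
5. q=(15,15) nearest=2 d=8 new=(13,14) → blocked by [10,16]×[8,12], reject
6. q=(18,2) nearest=3 d=5 new=(18,2) → blocked by [18,29]×[0,6], reject
7. q=(35,10) nearest=3 d=22 new=(19,10) → blocked by [10,16]×[8,12], reject
8. q=(12,22) nearest=2 d=14 new=(12,14) → blocked by [10,16]×[8,12], reject
9. q=(12,18) nearest=2 d=10 new=(12,14) → blocked by [10,16]×[8,12], reject
10. q=(39,11) nearest=3 d=26 new=(19,11) → blocked by [10,16]×[8,12], reject
11. q=(43,21) nearest=3 d=30 new=(19,12) → blocked by [10,16]×[8,12], reject

Path: 0 2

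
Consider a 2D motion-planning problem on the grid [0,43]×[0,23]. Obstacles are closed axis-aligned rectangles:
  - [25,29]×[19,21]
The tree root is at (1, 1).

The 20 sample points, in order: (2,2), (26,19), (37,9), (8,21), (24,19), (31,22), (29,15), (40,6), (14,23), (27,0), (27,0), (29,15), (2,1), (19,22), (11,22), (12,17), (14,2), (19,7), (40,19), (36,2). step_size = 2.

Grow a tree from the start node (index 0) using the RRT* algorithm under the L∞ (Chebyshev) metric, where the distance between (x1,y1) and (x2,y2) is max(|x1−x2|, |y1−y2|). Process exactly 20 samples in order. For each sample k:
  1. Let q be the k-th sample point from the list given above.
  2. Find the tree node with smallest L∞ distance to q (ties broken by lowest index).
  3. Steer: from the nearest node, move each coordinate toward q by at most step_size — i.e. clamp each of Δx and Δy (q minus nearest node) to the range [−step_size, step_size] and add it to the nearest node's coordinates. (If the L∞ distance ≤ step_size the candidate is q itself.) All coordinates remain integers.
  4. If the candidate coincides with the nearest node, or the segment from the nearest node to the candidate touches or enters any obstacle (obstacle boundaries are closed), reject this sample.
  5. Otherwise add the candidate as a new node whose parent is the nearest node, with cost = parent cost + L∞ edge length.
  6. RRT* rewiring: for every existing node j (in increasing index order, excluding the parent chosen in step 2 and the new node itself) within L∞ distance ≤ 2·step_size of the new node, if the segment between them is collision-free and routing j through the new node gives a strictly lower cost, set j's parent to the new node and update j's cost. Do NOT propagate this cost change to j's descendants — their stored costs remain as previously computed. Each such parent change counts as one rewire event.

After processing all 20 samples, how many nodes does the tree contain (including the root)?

Node count: 21

1. q=(2,2) nearest=0 d=1 new=(2,2) → add node 1 parent=0 cost=1
2. q=(26,19) nearest=1 d=24 new=(4,4) → add node 2 parent=1 cost=3
3. q=(37,9) nearest=2 d=33 new=(6,6) → add node 3 parent=2 cost=5
4. q=(8,21) nearest=3 d=15 new=(8,8) → add node 4 parent=3 cost=7
5. q=(24,19) nearest=4 d=16 new=(10,10) → add node 5 parent=4 cost=9
6. q=(31,22) nearest=5 d=21 new=(12,12) → add node 6 parent=5 cost=11
7. q=(29,15) nearest=6 d=17 new=(14,14) → add node 7 parent=6 cost=13
8. q=(40,6) nearest=7 d=26 new=(16,12) → add node 8 parent=7 cost=15
9. q=(14,23) nearest=7 d=9 new=(14,16) → add node 9 parent=7 cost=15
10. q=(27,0) nearest=8 d=12 new=(18,10) → add node 10 parent=8 cost=17
11. q=(27,0) nearest=10 d=10 new=(20,8) → add node 11 parent=10 cost=19
12. q=(29,15) nearest=11 d=9 new=(22,10) → add node 12 parent=11 cost=21
13. q=(2,1) nearest=0 d=1 new=(2,1) → add node 13 parent=0 cost=1
14. q=(19,22) nearest=9 d=6 new=(16,18) → add node 14 parent=9 cost=17
15. q=(11,22) nearest=14 d=5 new=(14,20) → add node 15 parent=14 cost=19
16. q=(12,17) nearest=9 d=2 new=(12,17) → add node 16 parent=9 cost=17
17. q=(14,2) nearest=4 d=6 new=(10,6) → add node 17 parent=4 cost=9
18. q=(19,7) nearest=11 d=1 new=(19,7) → add node 18 parent=11 cost=20
19. q=(40,19) nearest=12 d=18 new=(24,12) → add node 19 parent=12 cost=23
20. q=(36,2) nearest=19 d=12 new=(26,10) → add node 20 parent=19 cost=25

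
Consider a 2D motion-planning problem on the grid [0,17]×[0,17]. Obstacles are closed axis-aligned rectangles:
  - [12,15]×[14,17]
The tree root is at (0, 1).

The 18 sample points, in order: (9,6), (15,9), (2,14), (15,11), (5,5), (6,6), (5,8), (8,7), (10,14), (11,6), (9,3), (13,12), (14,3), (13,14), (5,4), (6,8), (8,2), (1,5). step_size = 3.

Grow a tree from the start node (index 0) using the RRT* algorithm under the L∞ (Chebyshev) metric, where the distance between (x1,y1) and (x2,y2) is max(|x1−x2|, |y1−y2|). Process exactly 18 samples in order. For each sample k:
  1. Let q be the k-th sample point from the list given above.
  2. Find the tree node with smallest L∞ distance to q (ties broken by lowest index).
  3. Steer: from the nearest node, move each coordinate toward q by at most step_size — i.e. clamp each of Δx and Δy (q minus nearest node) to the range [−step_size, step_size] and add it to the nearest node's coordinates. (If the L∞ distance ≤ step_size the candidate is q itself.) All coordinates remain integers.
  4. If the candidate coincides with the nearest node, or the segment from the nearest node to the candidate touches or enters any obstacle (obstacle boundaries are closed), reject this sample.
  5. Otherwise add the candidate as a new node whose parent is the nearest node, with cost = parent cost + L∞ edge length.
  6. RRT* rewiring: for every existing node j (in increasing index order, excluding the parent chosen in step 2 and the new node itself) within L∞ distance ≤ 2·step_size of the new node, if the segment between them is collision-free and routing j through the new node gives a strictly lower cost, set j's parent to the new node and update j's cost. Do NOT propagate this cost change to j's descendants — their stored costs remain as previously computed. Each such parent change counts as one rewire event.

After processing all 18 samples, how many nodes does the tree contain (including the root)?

Node count: 18

1. q=(9,6) nearest=0 d=9 new=(3,4) → add node 1 parent=0 cost=3
2. q=(15,9) nearest=1 d=12 new=(6,7) → add node 2 parent=1 cost=6
3. q=(2,14) nearest=2 d=7 new=(3,10) → add node 3 parent=2 cost=9
4. q=(15,11) nearest=2 d=9 new=(9,10) → add node 4 parent=2 cost=9
5. q=(5,5) nearest=1 d=2 new=(5,5) → add node 5 parent=1 cost=5
6. q=(6,6) nearest=2 d=1 new=(6,6) → add node 6 parent=2 cost=7
7. q=(5,8) nearest=2 d=1 new=(5,8) → add node 7 parent=2 cost=7
8. q=(8,7) nearest=2 d=2 new=(8,7) → add node 8 parent=2 cost=8
9. q=(10,14) nearest=4 d=4 new=(10,13) → add node 9 parent=4 cost=12
10. q=(11,6) nearest=8 d=3 new=(11,6) → add node 10 parent=8 cost=11
11. q=(9,3) nearest=6 d=3 new=(9,3) → add node 11 parent=6 cost=10
12. q=(13,12) nearest=9 d=3 new=(13,12) → add node 12 parent=9 cost=15
13. q=(14,3) nearest=10 d=3 new=(14,3) → add node 13 parent=10 cost=14
14. q=(13,14) nearest=12 d=2 new=(13,14) → blocked by [12,15]×[14,17], reject
15. q=(5,4) nearest=5 d=1 new=(5,4) → add node 14 parent=5 cost=6
16. q=(6,8) nearest=2 d=1 new=(6,8) → add node 15 parent=2 cost=7
17. q=(8,2) nearest=11 d=1 new=(8,2) → add node 16 parent=11 cost=11
18. q=(1,5) nearest=1 d=2 new=(1,5) → add node 17 parent=1 cost=5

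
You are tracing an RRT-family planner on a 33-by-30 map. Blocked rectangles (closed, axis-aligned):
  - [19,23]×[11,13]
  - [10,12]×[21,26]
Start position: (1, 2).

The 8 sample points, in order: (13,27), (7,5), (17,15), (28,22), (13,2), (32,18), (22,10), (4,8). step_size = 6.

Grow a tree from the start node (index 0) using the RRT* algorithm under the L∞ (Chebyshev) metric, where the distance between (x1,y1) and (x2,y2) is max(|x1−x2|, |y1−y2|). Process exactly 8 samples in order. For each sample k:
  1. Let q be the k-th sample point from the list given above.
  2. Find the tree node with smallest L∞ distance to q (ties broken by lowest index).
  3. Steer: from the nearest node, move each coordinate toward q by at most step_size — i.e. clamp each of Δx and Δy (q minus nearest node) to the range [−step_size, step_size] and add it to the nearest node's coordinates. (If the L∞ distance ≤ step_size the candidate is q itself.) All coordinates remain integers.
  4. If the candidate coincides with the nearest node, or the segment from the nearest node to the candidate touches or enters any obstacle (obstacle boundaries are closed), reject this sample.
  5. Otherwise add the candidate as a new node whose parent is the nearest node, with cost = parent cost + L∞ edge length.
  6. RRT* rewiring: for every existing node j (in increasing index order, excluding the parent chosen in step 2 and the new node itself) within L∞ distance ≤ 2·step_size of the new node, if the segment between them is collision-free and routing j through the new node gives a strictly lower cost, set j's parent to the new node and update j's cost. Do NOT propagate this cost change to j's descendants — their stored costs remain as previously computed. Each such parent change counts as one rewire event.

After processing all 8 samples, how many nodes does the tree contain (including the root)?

Node count: 8

1. q=(13,27) nearest=0 d=25 new=(7,8) → add node 1 parent=0 cost=6
2. q=(7,5) nearest=1 d=3 new=(7,5) → add node 2 parent=1 cost=9
3. q=(17,15) nearest=1 d=10 new=(13,14) → add node 3 parent=1 cost=12
4. q=(28,22) nearest=3 d=15 new=(19,20) → add node 4 parent=3 cost=18
5. q=(13,2) nearest=1 d=6 new=(13,2) → add node 5 parent=1 cost=12
6. q=(32,18) nearest=4 d=13 new=(25,18) → add node 6 parent=4 cost=24
7. q=(22,10) nearest=6 d=8 new=(22,12) → blocked by [19,23]×[11,13], reject
8. q=(4,8) nearest=1 d=3 new=(4,8) → add node 7 parent=1 cost=9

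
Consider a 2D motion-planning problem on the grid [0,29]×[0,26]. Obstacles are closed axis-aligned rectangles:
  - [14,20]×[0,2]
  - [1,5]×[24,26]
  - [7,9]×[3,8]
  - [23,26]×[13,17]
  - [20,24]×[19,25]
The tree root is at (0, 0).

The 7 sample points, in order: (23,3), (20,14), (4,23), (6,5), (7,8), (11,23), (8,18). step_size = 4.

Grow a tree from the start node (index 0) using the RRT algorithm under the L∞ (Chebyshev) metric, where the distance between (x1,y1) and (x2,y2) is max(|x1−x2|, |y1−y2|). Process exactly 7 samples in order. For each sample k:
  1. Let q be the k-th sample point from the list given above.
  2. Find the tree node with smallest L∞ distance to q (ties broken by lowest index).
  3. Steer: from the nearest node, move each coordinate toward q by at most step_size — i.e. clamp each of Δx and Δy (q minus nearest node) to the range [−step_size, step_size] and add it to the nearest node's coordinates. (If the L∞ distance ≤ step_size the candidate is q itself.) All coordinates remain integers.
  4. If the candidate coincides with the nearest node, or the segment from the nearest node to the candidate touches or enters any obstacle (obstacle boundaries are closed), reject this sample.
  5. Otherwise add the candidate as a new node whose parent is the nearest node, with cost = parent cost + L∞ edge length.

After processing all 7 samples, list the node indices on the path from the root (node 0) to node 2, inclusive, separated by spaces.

Path: 0 1 2

1. q=(23,3) nearest=0 d=23 new=(4,3) → add node 1 parent=0 cost=4
2. q=(20,14) nearest=1 d=16 new=(8,7) → blocked by [7,9]×[3,8], reject
3. q=(4,23) nearest=1 d=20 new=(4,7) → add node 2 parent=1 cost=8
4. q=(6,5) nearest=1 d=2 new=(6,5) → add node 3 parent=1 cost=6
5. q=(7,8) nearest=2 d=3 new=(7,8) → blocked by [7,9]×[3,8], reject
6. q=(11,23) nearest=2 d=16 new=(8,11) → add node 4 parent=2 cost=12
7. q=(8,18) nearest=4 d=7 new=(8,15) → add node 5 parent=4 cost=16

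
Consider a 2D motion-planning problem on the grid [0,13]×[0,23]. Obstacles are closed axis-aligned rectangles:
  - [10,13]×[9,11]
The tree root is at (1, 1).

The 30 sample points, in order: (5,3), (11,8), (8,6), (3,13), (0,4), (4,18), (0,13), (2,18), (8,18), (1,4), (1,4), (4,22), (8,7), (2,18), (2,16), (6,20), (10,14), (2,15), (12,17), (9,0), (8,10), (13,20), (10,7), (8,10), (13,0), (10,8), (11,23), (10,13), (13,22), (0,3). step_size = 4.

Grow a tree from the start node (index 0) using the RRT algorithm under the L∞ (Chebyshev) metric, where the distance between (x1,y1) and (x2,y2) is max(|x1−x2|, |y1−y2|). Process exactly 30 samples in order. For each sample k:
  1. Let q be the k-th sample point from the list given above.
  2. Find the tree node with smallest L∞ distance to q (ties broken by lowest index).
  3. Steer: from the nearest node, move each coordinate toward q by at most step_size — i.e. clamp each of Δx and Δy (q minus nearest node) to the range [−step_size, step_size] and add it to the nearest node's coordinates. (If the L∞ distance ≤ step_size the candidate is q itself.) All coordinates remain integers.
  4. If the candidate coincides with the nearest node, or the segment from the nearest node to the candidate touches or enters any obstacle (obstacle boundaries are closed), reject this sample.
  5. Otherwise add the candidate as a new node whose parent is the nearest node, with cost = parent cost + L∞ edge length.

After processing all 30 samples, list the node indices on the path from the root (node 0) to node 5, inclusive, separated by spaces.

Path: 0 5

1. q=(5,3) nearest=0 d=4 new=(5,3) → add node 1 parent=0 cost=4
2. q=(11,8) nearest=1 d=6 new=(9,7) → add node 2 parent=1 cost=8
3. q=(8,6) nearest=2 d=1 new=(8,6) → add node 3 parent=2 cost=9
4. q=(3,13) nearest=2 d=6 new=(5,11) → add node 4 parent=2 cost=12
5. q=(0,4) nearest=0 d=3 new=(0,4) → add node 5 parent=0 cost=3
6. q=(4,18) nearest=4 d=7 new=(4,15) → add node 6 parent=4 cost=16
7. q=(0,13) nearest=6 d=4 new=(0,13) → add node 7 parent=6 cost=20
8. q=(2,18) nearest=6 d=3 new=(2,18) → add node 8 parent=6 cost=19
9. q=(8,18) nearest=6 d=4 new=(8,18) → add node 9 parent=6 cost=20
10. q=(1,4) nearest=5 d=1 new=(1,4) → add node 10 parent=5 cost=4
11. q=(1,4) nearest=10 d=0 → coincident, reject
12. q=(4,22) nearest=8 d=4 new=(4,22) → add node 11 parent=8 cost=23
13. q=(8,7) nearest=2 d=1 new=(8,7) → add node 12 parent=2 cost=9
14. q=(2,18) nearest=8 d=0 → coincident, reject
15. q=(2,16) nearest=6 d=2 new=(2,16) → add node 13 parent=6 cost=18
16. q=(6,20) nearest=9 d=2 new=(6,20) → add node 14 parent=9 cost=22
17. q=(10,14) nearest=9 d=4 new=(10,14) → add node 15 parent=9 cost=24
18. q=(2,15) nearest=13 d=1 new=(2,15) → add node 16 parent=13 cost=19
19. q=(12,17) nearest=15 d=3 new=(12,17) → add node 17 parent=15 cost=27
20. q=(9,0) nearest=1 d=4 new=(9,0) → add node 18 parent=1 cost=8
21. q=(8,10) nearest=2 d=3 new=(8,10) → add node 19 parent=2 cost=11
22. q=(13,20) nearest=17 d=3 new=(13,20) → add node 20 parent=17 cost=30
23. q=(10,7) nearest=2 d=1 new=(10,7) → add node 21 parent=2 cost=9
24. q=(8,10) nearest=19 d=0 → coincident, reject
25. q=(13,0) nearest=18 d=4 new=(13,0) → add node 22 parent=18 cost=12
26. q=(10,8) nearest=2 d=1 new=(10,8) → add node 23 parent=2 cost=9
27. q=(11,23) nearest=20 d=3 new=(11,23) → add node 24 parent=20 cost=33
28. q=(10,13) nearest=15 d=1 new=(10,13) → add node 25 parent=15 cost=25
29. q=(13,22) nearest=20 d=2 new=(13,22) → add node 26 parent=20 cost=32
30. q=(0,3) nearest=5 d=1 new=(0,3) → add node 27 parent=5 cost=4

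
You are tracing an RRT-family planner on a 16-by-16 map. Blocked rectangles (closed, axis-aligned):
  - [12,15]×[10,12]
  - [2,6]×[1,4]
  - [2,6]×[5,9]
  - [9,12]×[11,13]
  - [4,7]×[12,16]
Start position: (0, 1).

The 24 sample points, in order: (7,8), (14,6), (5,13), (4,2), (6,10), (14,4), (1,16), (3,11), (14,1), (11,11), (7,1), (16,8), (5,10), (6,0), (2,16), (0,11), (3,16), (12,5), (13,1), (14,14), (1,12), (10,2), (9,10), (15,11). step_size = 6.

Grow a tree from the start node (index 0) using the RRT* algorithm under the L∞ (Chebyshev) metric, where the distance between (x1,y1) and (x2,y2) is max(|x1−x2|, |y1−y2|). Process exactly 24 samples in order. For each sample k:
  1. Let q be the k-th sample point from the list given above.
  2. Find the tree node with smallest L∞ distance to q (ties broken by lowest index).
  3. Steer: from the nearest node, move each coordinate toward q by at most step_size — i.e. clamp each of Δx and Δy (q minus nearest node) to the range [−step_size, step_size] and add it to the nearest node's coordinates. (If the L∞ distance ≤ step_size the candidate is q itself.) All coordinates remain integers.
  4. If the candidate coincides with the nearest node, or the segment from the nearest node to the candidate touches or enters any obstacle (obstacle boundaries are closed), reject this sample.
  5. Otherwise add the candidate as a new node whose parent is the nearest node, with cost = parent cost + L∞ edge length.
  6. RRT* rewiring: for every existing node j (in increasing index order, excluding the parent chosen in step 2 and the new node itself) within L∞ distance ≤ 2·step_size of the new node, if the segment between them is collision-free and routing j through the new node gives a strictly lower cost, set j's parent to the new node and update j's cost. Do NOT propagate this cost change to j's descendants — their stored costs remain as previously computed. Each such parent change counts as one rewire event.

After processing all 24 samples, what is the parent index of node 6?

1. q=(7,8) nearest=0 d=7 new=(6,7) → blocked by [2,6]×[1,4], reject
2. q=(14,6) nearest=0 d=14 new=(6,6) → blocked by [2,6]×[1,4], reject
3. q=(5,13) nearest=0 d=12 new=(5,7) → blocked by [2,6]×[1,4], reject
4. q=(4,2) nearest=0 d=4 new=(4,2) → blocked by [2,6]×[1,4], reject
5. q=(6,10) nearest=0 d=9 new=(6,7) → blocked by [2,6]×[1,4], reject
6. q=(14,4) nearest=0 d=14 new=(6,4) → blocked by [2,6]×[1,4], reject
7. q=(1,16) nearest=0 d=15 new=(1,7) → add node 1 parent=0 cost=6
8. q=(3,11) nearest=1 d=4 new=(3,11) → blocked by [2,6]×[5,9], reject
9. q=(14,1) nearest=1 d=13 new=(7,1) → blocked by [2,6]×[1,4], reject
10. q=(11,11) nearest=1 d=10 new=(7,11) → blocked by [2,6]×[5,9], reject
11. q=(7,1) nearest=1 d=6 new=(7,1) → blocked by [2,6]×[1,4], reject
12. q=(16,8) nearest=1 d=15 new=(7,8) → blocked by [2,6]×[5,9], reject
13. q=(5,10) nearest=1 d=4 new=(5,10) → blocked by [2,6]×[5,9], reject
14. q=(6,0) nearest=0 d=6 new=(6,0) → add node 2 parent=0 cost=6
15. q=(2,16) nearest=1 d=9 new=(2,13) → add node 3 parent=1 cost=12
16. q=(0,11) nearest=3 d=2 new=(0,11) → add node 4 parent=3 cost=14
17. q=(3,16) nearest=3 d=3 new=(3,16) → add node 5 parent=3 cost=15
18. q=(12,5) nearest=2 d=6 new=(12,5) → add node 6 parent=2 cost=12
19. q=(13,1) nearest=6 d=4 new=(13,1) → add node 7 parent=6 cost=16
20. q=(14,14) nearest=6 d=9 new=(14,11) → blocked by [12,15]×[10,12], reject
21. q=(1,12) nearest=3 d=1 new=(1,12) → add node 8 parent=3 cost=13
22. q=(10,2) nearest=6 d=3 new=(10,2) → add node 9 parent=6 cost=15
23. q=(9,10) nearest=6 d=5 new=(9,10) → add node 10 parent=6 cost=17
24. q=(15,11) nearest=6 d=6 new=(15,11) → blocked by [12,15]×[10,12], reject

Parent of node 6: 2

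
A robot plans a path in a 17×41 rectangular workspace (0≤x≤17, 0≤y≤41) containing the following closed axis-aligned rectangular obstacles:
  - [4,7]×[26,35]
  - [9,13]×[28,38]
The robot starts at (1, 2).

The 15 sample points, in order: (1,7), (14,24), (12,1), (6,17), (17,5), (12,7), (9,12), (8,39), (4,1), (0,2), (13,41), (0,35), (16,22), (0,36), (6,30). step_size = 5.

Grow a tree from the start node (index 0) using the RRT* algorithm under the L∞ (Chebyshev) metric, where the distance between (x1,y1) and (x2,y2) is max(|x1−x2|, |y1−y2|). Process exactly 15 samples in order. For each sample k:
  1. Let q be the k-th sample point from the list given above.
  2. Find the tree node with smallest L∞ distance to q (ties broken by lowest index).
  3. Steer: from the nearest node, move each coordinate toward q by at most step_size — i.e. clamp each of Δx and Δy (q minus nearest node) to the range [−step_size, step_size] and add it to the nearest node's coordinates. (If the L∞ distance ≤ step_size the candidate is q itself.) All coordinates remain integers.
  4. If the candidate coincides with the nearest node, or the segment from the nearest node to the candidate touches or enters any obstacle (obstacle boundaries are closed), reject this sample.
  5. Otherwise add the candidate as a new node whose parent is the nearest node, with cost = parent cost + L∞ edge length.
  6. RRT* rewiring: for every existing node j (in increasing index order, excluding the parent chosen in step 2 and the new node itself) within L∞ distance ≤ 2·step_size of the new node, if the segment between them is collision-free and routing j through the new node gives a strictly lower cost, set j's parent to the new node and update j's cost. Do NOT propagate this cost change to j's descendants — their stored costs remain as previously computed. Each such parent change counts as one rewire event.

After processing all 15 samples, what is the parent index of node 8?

1. q=(1,7) nearest=0 d=5 new=(1,7) → add node 1 parent=0 cost=5
2. q=(14,24) nearest=1 d=17 new=(6,12) → add node 2 parent=1 cost=10
3. q=(12,1) nearest=0 d=11 new=(6,1) → add node 3 parent=0 cost=5
4. q=(6,17) nearest=2 d=5 new=(6,17) → add node 4 parent=2 cost=15
5. q=(17,5) nearest=2 d=11 new=(11,7) → add node 5 parent=2 cost=15
6. q=(12,7) nearest=5 d=1 new=(12,7) → add node 6 parent=5 cost=16
7. q=(9,12) nearest=2 d=3 new=(9,12) → add node 7 parent=2 cost=13
8. q=(8,39) nearest=4 d=22 new=(8,22) → add node 8 parent=4 cost=20
9. q=(4,1) nearest=3 d=2 new=(4,1) → add node 9 parent=3 cost=7; rewire 5→9 (14<15); rewire 6→9 (15<16)
10. q=(0,2) nearest=0 d=1 new=(0,2) → add node 10 parent=0 cost=1; rewire 7→10 (11<13); rewire 9→10 (5<7)
11. q=(13,41) nearest=8 d=19 new=(13,27) → add node 11 parent=8 cost=25
12. q=(0,35) nearest=8 d=13 new=(3,27) → blocked by [4,7]×[26,35], reject
13. q=(16,22) nearest=11 d=5 new=(16,22) → add node 12 parent=11 cost=30
14. q=(0,36) nearest=11 d=13 new=(8,32) → blocked by [9,13]×[28,38], reject
15. q=(6,30) nearest=11 d=7 new=(8,30) → blocked by [9,13]×[28,38], reject

Parent of node 8: 4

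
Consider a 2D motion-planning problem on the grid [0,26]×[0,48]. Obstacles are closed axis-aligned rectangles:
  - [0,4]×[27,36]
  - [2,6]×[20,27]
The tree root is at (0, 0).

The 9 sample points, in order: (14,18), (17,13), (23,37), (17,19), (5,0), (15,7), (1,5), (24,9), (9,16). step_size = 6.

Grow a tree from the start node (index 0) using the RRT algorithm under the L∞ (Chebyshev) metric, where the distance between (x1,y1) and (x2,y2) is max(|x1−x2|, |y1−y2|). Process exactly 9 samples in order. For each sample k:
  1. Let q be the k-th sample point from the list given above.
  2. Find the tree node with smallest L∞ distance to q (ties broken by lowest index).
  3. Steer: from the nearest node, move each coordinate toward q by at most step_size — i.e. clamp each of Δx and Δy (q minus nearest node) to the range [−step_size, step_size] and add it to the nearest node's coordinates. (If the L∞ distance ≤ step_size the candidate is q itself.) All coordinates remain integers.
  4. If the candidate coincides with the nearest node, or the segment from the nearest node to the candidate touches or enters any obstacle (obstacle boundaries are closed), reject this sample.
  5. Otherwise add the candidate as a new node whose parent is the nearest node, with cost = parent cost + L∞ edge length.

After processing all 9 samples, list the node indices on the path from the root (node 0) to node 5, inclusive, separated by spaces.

1. q=(14,18) nearest=0 d=18 new=(6,6) → add node 1 parent=0 cost=6
2. q=(17,13) nearest=1 d=11 new=(12,12) → add node 2 parent=1 cost=12
3. q=(23,37) nearest=2 d=25 new=(18,18) → add node 3 parent=2 cost=18
4. q=(17,19) nearest=3 d=1 new=(17,19) → add node 4 parent=3 cost=19
5. q=(5,0) nearest=0 d=5 new=(5,0) → add node 5 parent=0 cost=5
6. q=(15,7) nearest=2 d=5 new=(15,7) → add node 6 parent=2 cost=17
7. q=(1,5) nearest=0 d=5 new=(1,5) → add node 7 parent=0 cost=5
8. q=(24,9) nearest=3 d=9 new=(24,12) → add node 8 parent=3 cost=24
9. q=(9,16) nearest=2 d=4 new=(9,16) → add node 9 parent=2 cost=16

Path: 0 5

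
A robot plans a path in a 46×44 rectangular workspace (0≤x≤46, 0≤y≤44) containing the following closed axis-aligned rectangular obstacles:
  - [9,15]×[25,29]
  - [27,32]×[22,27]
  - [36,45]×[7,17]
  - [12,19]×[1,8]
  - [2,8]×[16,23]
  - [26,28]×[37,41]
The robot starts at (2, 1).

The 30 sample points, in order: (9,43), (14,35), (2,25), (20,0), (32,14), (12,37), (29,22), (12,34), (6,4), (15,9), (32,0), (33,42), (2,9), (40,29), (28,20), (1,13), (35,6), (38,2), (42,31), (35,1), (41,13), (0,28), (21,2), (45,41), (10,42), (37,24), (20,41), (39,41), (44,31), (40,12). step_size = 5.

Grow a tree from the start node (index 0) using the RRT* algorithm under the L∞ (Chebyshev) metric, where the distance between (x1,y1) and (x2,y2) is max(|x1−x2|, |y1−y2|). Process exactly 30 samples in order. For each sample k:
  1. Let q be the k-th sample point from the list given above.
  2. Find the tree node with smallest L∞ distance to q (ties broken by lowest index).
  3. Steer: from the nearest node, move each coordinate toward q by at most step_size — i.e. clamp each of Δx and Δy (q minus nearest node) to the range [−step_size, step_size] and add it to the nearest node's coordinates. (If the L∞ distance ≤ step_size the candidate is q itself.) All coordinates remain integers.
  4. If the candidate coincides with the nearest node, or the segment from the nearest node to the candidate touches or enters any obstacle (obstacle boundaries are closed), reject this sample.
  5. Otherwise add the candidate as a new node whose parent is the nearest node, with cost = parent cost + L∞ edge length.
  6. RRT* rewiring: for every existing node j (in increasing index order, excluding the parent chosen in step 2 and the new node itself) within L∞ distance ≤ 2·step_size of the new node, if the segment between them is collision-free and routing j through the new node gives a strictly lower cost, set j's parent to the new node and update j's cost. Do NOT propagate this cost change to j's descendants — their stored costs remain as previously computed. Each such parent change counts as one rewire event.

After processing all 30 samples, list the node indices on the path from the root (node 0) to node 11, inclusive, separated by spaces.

1. q=(9,43) nearest=0 d=42 new=(7,6) → add node 1 parent=0 cost=5
2. q=(14,35) nearest=1 d=29 new=(12,11) → add node 2 parent=1 cost=10
3. q=(2,25) nearest=2 d=14 new=(7,16) → blocked by [2,8]×[16,23], reject
4. q=(20,0) nearest=2 d=11 new=(17,6) → blocked by [12,19]×[1,8], reject
5. q=(32,14) nearest=2 d=20 new=(17,14) → add node 3 parent=2 cost=15
6. q=(12,37) nearest=3 d=23 new=(12,19) → add node 4 parent=3 cost=20
7. q=(29,22) nearest=3 d=12 new=(22,19) → add node 5 parent=3 cost=20
8. q=(12,34) nearest=4 d=15 new=(12,24) → add node 6 parent=4 cost=25
9. q=(6,4) nearest=1 d=2 new=(6,4) → add node 7 parent=1 cost=7
10. q=(15,9) nearest=2 d=3 new=(15,9) → add node 8 parent=2 cost=13
11. q=(32,0) nearest=3 d=15 new=(22,9) → add node 9 parent=3 cost=20
12. q=(33,42) nearest=6 d=21 new=(17,29) → blocked by [9,15]×[25,29], reject
13. q=(2,9) nearest=1 d=5 new=(2,9) → add node 10 parent=1 cost=10
14. q=(40,29) nearest=5 d=18 new=(27,24) → blocked by [27,32]×[22,27], reject
15. q=(28,20) nearest=5 d=6 new=(27,20) → add node 11 parent=5 cost=25
16. q=(1,13) nearest=10 d=4 new=(1,13) → add node 12 parent=10 cost=14
17. q=(35,6) nearest=5 d=13 new=(27,14) → add node 13 parent=5 cost=25
18. q=(38,2) nearest=13 d=12 new=(32,9) → add node 14 parent=13 cost=30
19. q=(42,31) nearest=11 d=15 new=(32,25) → blocked by [27,32]×[22,27], reject
20. q=(35,1) nearest=14 d=8 new=(35,4) → add node 15 parent=14 cost=35
21. q=(41,13) nearest=14 d=9 new=(37,13) → blocked by [36,45]×[7,17], reject
22. q=(0,28) nearest=4 d=12 new=(7,24) → blocked by [2,8]×[16,23], reject
23. q=(21,2) nearest=8 d=7 new=(20,4) → blocked by [12,19]×[1,8], reject
24. q=(45,41) nearest=11 d=21 new=(32,25) → blocked by [27,32]×[22,27], reject
25. q=(10,42) nearest=6 d=18 new=(10,29) → blocked by [9,15]×[25,29], reject
26. q=(37,24) nearest=11 d=10 new=(32,24) → blocked by [27,32]×[22,27], reject
27. q=(20,41) nearest=6 d=17 new=(17,29) → blocked by [9,15]×[25,29], reject
28. q=(39,41) nearest=11 d=21 new=(32,25) → blocked by [27,32]×[22,27], reject
29. q=(44,31) nearest=11 d=17 new=(32,25) → blocked by [27,32]×[22,27], reject
30. q=(40,12) nearest=14 d=8 new=(37,12) → blocked by [36,45]×[7,17], reject

Path: 0 1 2 3 5 11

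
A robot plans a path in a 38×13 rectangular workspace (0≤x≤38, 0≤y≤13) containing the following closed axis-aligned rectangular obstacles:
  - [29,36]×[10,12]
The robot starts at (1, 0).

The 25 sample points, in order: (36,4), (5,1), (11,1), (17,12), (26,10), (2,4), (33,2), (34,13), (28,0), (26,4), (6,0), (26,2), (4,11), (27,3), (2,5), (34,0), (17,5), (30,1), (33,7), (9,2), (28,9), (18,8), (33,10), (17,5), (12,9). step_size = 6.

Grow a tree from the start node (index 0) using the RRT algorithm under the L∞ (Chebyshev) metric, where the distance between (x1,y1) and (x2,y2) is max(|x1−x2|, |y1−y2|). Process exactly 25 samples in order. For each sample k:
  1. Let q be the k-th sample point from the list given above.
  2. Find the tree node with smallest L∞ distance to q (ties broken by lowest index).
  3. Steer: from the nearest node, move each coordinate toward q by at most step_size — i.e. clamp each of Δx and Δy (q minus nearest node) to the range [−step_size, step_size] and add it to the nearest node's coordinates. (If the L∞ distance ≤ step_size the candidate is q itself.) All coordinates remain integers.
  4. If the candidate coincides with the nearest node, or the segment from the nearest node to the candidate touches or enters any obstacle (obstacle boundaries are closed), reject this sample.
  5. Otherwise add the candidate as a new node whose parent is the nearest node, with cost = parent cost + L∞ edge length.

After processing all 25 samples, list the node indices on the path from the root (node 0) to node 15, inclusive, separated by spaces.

Path: 0 1 4 5 7 8 15

1. q=(36,4) nearest=0 d=35 new=(7,4) → add node 1 parent=0 cost=6
2. q=(5,1) nearest=1 d=3 new=(5,1) → add node 2 parent=1 cost=9
3. q=(11,1) nearest=1 d=4 new=(11,1) → add node 3 parent=1 cost=10
4. q=(17,12) nearest=1 d=10 new=(13,10) → add node 4 parent=1 cost=12
5. q=(26,10) nearest=4 d=13 new=(19,10) → add node 5 parent=4 cost=18
6. q=(2,4) nearest=2 d=3 new=(2,4) → add node 6 parent=2 cost=12
7. q=(33,2) nearest=5 d=14 new=(25,4) → add node 7 parent=5 cost=24
8. q=(34,13) nearest=7 d=9 new=(31,10) → blocked by [29,36]×[10,12], reject
9. q=(28,0) nearest=7 d=4 new=(28,0) → add node 8 parent=7 cost=28
10. q=(26,4) nearest=7 d=1 new=(26,4) → add node 9 parent=7 cost=25
11. q=(6,0) nearest=2 d=1 new=(6,0) → add node 10 parent=2 cost=10
12. q=(26,2) nearest=7 d=2 new=(26,2) → add node 11 parent=7 cost=26
13. q=(4,11) nearest=1 d=7 new=(4,10) → add node 12 parent=1 cost=12
14. q=(27,3) nearest=9 d=1 new=(27,3) → add node 13 parent=9 cost=26
15. q=(2,5) nearest=6 d=1 new=(2,5) → add node 14 parent=6 cost=13
16. q=(34,0) nearest=8 d=6 new=(34,0) → add node 15 parent=8 cost=34
17. q=(17,5) nearest=4 d=5 new=(17,5) → add node 16 parent=4 cost=17
18. q=(30,1) nearest=8 d=2 new=(30,1) → add node 17 parent=8 cost=30
19. q=(33,7) nearest=13 d=6 new=(33,7) → add node 18 parent=13 cost=32
20. q=(9,2) nearest=1 d=2 new=(9,2) → add node 19 parent=1 cost=8
21. q=(28,9) nearest=7 d=5 new=(28,9) → add node 20 parent=7 cost=29
22. q=(18,8) nearest=5 d=2 new=(18,8) → add node 21 parent=5 cost=20
23. q=(33,10) nearest=18 d=3 new=(33,10) → blocked by [29,36]×[10,12], reject
24. q=(17,5) nearest=16 d=0 → coincident, reject
25. q=(12,9) nearest=4 d=1 new=(12,9) → add node 22 parent=4 cost=13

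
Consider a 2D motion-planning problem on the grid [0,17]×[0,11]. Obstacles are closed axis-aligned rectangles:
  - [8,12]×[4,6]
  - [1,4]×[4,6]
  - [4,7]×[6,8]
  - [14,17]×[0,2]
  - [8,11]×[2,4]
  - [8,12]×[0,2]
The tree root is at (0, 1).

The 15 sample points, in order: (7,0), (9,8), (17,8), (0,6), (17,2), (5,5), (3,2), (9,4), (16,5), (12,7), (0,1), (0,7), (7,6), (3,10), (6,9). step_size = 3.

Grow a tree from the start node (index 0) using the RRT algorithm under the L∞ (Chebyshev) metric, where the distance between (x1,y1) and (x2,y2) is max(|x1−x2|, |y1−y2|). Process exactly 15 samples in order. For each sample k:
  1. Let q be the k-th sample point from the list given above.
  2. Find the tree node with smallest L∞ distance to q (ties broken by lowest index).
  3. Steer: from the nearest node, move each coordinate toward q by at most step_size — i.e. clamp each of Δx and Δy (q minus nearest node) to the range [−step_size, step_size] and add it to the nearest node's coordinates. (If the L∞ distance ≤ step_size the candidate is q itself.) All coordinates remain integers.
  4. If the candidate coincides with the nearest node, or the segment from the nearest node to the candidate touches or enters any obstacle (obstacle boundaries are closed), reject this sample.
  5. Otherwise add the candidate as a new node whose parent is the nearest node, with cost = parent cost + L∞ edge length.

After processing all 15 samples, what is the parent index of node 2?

1. q=(7,0) nearest=0 d=7 new=(3,0) → add node 1 parent=0 cost=3
2. q=(9,8) nearest=1 d=8 new=(6,3) → add node 2 parent=1 cost=6
3. q=(17,8) nearest=2 d=11 new=(9,6) → blocked by [8,12]×[4,6], reject
4. q=(0,6) nearest=0 d=5 new=(0,4) → add node 3 parent=0 cost=3
5. q=(17,2) nearest=2 d=11 new=(9,2) → blocked by [8,11]×[2,4], reject
6. q=(5,5) nearest=2 d=2 new=(5,5) → add node 4 parent=2 cost=8
7. q=(3,2) nearest=1 d=2 new=(3,2) → add node 5 parent=1 cost=5
8. q=(9,4) nearest=2 d=3 new=(9,4) → blocked by [8,12]×[4,6], reject
9. q=(16,5) nearest=2 d=10 new=(9,5) → blocked by [8,12]×[4,6], reject
10. q=(12,7) nearest=2 d=6 new=(9,6) → blocked by [8,12]×[4,6], reject
11. q=(0,1) nearest=0 d=0 → coincident, reject
12. q=(0,7) nearest=3 d=3 new=(0,7) → add node 6 parent=3 cost=6
13. q=(7,6) nearest=4 d=2 new=(7,6) → blocked by [4,7]×[6,8], reject
14. q=(3,10) nearest=6 d=3 new=(3,10) → add node 7 parent=6 cost=9
15. q=(6,9) nearest=7 d=3 new=(6,9) → add node 8 parent=7 cost=12

Parent of node 2: 1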